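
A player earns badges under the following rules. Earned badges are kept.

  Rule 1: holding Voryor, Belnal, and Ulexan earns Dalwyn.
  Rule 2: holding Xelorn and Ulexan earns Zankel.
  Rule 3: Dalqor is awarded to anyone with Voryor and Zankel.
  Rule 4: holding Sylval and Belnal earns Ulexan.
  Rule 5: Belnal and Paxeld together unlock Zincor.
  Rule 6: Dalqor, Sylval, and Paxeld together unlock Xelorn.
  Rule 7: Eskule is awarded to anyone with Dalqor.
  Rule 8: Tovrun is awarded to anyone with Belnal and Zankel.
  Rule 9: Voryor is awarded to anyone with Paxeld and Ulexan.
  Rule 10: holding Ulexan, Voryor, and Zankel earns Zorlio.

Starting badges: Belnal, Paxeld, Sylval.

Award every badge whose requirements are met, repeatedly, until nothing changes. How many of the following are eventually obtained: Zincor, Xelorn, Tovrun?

1

With Belnal and Paxeld, Zincor is earned (Rule 5).
Zincor: reached.
Xelorn would need Dalqor, Sylval, and Paxeld (Rule 6), but Dalqor is never earned.
Tovrun would need Belnal and Zankel (Rule 8), but Zankel is never earned.
Reached: Zincor — 1 of the 3.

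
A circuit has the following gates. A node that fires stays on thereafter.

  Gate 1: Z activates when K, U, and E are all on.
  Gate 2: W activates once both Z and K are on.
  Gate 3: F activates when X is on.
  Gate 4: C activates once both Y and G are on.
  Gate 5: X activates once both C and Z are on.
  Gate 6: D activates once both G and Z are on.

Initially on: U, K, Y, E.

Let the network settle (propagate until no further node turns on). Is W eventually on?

K, U, and E are on, so Z activates (Gate 1).
Z and K are on, so W activates (Gate 2).

Yes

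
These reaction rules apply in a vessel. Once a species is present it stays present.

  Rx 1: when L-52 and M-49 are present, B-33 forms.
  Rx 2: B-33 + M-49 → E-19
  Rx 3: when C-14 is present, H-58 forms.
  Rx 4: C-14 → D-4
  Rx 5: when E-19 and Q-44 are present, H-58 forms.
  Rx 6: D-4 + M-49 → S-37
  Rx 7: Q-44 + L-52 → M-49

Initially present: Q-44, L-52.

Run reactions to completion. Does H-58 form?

Q-44 and L-52 present → M-49 forms (Rx 7).
L-52 and M-49 present → B-33 forms (Rx 1).
B-33 and M-49 present → E-19 forms (Rx 2).
E-19 and Q-44 present → H-58 forms (Rx 5).

Yes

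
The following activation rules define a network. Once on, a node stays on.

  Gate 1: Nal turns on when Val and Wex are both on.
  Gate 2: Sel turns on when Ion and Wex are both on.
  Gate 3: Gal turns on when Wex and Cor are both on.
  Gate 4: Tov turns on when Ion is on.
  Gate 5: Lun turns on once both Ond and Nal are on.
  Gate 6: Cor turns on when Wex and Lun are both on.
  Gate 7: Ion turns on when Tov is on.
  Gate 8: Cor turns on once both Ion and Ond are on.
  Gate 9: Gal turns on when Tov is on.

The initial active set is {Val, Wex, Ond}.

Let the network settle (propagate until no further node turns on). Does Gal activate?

Yes

Gate 1: Val and Wex on → Nal on.
Gate 5: Ond and Nal on → Lun on.
Wex and Lun are on, so Cor turns on (Gate 6).
Gate 3: Wex and Cor on → Gal on.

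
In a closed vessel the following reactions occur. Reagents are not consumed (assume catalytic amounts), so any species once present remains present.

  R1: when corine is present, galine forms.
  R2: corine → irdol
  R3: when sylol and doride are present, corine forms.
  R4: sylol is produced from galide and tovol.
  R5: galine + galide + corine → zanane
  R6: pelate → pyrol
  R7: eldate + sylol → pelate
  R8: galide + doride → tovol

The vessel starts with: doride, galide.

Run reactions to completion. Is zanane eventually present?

galide and doride present → tovol forms (R8).
galide and tovol present → sylol forms (R4).
sylol and doride present → corine forms (R3).
corine present → galine forms (R1).
galine, galide, and corine present → zanane forms (R5).

Yes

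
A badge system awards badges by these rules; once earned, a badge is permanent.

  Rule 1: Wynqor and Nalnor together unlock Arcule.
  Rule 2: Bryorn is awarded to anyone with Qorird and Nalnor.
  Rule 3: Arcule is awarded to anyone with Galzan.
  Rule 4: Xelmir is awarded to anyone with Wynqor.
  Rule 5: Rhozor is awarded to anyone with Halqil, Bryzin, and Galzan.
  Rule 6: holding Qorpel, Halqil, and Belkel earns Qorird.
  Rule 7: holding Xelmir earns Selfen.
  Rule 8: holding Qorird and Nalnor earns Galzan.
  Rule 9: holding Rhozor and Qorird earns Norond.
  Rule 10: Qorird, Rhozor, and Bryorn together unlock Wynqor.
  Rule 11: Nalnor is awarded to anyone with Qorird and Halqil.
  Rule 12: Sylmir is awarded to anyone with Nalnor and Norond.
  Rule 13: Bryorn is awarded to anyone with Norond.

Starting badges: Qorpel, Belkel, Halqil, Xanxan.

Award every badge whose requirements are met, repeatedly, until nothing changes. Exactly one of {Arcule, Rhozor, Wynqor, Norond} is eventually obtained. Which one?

With Qorpel, Halqil, and Belkel, Qorird is earned (Rule 6).
With Qorird and Halqil, Nalnor is earned (Rule 11).
With Qorird and Nalnor, Galzan is earned (Rule 8).
With Galzan, Arcule is earned (Rule 3).
Rhozor would need Halqil, Bryzin, and Galzan (Rule 5), but Bryzin is never earned. Norond would need Rhozor and Qorird (Rule 9), but Rhozor is never earned. Wynqor would need Qorird, Rhozor, and Bryorn (Rule 10), but Rhozor is never earned.

Arcule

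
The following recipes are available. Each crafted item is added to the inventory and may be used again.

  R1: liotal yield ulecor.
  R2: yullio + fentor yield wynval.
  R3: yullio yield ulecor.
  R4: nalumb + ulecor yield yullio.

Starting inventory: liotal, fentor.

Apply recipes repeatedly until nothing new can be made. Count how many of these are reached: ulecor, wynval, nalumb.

1

Using R1, liotal makes ulecor.
ulecor: reached.
wynval would need yullio and fentor (R2), but yullio is never obtained.
No rule produces nalumb, and it is not given.
Reached: ulecor — 1 of the 3.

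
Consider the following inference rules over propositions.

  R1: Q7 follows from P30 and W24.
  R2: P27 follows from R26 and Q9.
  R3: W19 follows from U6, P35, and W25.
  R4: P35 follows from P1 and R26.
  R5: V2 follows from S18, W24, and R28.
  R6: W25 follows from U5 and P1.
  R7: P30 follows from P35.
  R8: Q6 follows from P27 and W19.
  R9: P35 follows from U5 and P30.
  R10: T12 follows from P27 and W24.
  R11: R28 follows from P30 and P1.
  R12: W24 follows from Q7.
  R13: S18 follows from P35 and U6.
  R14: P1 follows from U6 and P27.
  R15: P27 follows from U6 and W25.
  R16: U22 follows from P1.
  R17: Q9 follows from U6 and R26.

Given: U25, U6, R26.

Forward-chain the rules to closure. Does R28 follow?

From U6 and R26, R17 gives Q9.
R26 and Q9 hold, so P27 follows (R2).
U6 and P27 hold, so P1 follows (R14).
P1 and R26 hold, so P35 follows (R4).
From P35, R7 gives P30.
P30 and P1 hold, so R28 follows (R11).

Yes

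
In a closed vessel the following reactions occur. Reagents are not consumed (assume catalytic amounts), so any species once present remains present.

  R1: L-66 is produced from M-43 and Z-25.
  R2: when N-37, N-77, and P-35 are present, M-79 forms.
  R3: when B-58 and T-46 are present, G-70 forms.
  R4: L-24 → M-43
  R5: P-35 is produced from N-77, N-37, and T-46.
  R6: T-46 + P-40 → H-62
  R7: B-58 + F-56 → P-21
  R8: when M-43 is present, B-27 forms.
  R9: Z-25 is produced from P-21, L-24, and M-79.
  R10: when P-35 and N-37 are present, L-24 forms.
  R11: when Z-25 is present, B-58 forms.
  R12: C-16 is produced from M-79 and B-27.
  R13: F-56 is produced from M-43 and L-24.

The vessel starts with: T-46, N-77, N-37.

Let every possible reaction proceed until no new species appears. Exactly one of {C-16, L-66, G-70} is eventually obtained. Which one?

N-77, N-37, and T-46 present → P-35 forms (R5).
N-37, N-77, and P-35 present → M-79 forms (R2).
P-35 and N-37 present → L-24 forms (R10).
L-24 present → M-43 forms (R4).
M-43 present → B-27 forms (R8).
M-79 and B-27 present → C-16 forms (R12).
L-66 would need M-43 and Z-25 (R1), but Z-25 never forms. G-70 would need B-58 and T-46 (R3), but B-58 never forms.

C-16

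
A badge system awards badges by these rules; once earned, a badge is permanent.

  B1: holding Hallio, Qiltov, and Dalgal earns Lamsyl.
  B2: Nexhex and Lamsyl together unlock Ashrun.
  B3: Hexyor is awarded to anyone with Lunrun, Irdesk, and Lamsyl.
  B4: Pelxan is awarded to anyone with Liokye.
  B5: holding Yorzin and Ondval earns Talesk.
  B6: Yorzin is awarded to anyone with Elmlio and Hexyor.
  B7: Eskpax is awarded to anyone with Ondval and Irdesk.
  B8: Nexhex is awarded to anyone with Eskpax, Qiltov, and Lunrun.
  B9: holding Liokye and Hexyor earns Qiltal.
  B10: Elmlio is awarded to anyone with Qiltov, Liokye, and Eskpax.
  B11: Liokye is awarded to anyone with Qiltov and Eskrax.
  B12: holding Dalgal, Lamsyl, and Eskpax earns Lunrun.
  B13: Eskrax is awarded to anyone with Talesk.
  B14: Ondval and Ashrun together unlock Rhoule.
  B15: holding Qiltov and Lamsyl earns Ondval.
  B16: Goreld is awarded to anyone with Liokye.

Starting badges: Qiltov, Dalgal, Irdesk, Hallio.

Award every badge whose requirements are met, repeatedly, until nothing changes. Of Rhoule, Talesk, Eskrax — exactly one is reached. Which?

With Hallio, Qiltov, and Dalgal, Lamsyl is earned (B1).
With Qiltov and Lamsyl, Ondval is earned (B15).
With Ondval and Irdesk, Eskpax is earned (B7).
With Dalgal, Lamsyl, and Eskpax, Lunrun is earned (B12).
With Eskpax, Qiltov, and Lunrun, Nexhex is earned (B8).
With Nexhex and Lamsyl, Ashrun is earned (B2).
With Ondval and Ashrun, Rhoule is earned (B14).
Talesk would need Yorzin and Ondval (B5), but Yorzin is never earned. Eskrax would need Talesk (B13), but Talesk is never earned.

Rhoule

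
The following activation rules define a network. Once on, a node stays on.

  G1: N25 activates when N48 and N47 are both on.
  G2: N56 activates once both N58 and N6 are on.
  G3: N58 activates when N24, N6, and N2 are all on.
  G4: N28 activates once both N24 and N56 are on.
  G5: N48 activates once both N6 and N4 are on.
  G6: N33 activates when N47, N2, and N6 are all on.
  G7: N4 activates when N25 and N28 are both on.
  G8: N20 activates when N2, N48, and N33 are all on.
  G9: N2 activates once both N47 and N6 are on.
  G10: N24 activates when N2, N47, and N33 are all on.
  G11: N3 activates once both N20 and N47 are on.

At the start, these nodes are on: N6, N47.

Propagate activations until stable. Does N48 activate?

N48 would need N6 and N4 (G5), but N4 never turns on.

No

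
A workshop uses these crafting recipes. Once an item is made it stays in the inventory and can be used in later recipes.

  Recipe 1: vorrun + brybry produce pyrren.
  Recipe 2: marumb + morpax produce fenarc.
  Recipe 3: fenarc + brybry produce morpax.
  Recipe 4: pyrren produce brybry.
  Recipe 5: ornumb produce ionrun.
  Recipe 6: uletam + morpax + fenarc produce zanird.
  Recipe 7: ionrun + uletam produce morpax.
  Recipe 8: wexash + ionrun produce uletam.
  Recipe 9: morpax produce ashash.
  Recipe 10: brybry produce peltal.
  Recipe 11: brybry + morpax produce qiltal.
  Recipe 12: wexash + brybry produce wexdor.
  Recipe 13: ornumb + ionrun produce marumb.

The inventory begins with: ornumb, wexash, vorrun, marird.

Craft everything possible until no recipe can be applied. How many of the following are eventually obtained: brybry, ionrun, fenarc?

ornumb → ionrun (Recipe 5).
wexash + ionrun → uletam (Recipe 8).
Using Recipe 13, ornumb and ionrun make marumb.
ionrun + uletam → morpax (Recipe 7).
Using Recipe 2, marumb and morpax make fenarc.
brybry would need pyrren (Recipe 4), but pyrren is never obtained.
ionrun: reached.
fenarc: reached.
Reached: ionrun and fenarc — 2 of the 3.

2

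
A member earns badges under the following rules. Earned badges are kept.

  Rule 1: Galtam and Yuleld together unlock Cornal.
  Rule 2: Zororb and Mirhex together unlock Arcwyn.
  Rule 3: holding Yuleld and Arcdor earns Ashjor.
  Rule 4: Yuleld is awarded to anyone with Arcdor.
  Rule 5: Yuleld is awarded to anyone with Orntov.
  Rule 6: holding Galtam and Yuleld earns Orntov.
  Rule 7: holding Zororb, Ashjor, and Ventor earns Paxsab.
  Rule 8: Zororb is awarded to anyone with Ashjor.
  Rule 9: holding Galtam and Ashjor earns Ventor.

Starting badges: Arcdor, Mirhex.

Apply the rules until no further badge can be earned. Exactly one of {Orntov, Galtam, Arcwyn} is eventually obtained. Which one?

Arcwyn

With Arcdor, Yuleld is earned (Rule 4).
With Yuleld and Arcdor, Ashjor is earned (Rule 3).
With Ashjor, Zororb is earned (Rule 8).
With Zororb and Mirhex, Arcwyn is earned (Rule 2).
No rule produces Galtam, and it is not given. Orntov would need Galtam and Yuleld (Rule 6), but Galtam is never earned.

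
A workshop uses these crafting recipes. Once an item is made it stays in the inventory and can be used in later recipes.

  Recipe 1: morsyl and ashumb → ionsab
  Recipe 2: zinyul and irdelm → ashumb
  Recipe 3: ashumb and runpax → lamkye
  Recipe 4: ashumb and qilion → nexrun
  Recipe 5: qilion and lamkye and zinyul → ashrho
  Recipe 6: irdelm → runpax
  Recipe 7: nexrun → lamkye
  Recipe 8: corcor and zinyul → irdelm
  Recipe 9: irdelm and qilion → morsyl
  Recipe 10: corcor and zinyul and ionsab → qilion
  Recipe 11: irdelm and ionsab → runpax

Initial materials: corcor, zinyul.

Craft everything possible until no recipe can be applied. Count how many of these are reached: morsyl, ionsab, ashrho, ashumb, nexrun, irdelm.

2

Using Recipe 8, corcor and zinyul make irdelm.
zinyul and irdelm → ashumb (Recipe 2).
morsyl would need irdelm and qilion (Recipe 9), but qilion is never obtained.
ionsab would need morsyl and ashumb (Recipe 1), but morsyl is never obtained.
ashrho would need qilion, lamkye, and zinyul (Recipe 5), but qilion is never obtained.
ashumb: reached.
nexrun would need ashumb and qilion (Recipe 4), but qilion is never obtained.
irdelm: reached.
Reached: ashumb and irdelm — 2 of the 6.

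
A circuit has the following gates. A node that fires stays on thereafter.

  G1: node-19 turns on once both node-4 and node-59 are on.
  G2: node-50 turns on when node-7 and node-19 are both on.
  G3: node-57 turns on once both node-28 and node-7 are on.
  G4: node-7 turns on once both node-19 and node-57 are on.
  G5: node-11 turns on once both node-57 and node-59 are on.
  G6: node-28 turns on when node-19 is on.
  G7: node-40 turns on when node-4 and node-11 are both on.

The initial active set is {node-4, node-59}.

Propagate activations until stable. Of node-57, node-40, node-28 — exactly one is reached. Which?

G1: node-4 and node-59 on → node-19 on.
G6: node-19 on → node-28 on.
node-57 would need node-28 and node-7 (G3), but node-7 never turns on. node-40 would need node-4 and node-11 (G7), but node-11 never turns on.

node-28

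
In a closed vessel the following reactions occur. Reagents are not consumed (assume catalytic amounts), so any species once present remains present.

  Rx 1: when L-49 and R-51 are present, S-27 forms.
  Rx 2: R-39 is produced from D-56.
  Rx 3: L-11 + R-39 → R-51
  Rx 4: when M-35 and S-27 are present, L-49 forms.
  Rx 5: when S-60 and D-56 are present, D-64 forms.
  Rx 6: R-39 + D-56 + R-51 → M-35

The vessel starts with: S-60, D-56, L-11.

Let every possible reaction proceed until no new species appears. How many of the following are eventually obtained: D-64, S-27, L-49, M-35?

2

D-56 present → R-39 forms (Rx 2).
S-60 and D-56 present → D-64 forms (Rx 5).
L-11 and R-39 present → R-51 forms (Rx 3).
R-39, D-56, and R-51 present → M-35 forms (Rx 6).
D-64: reached.
S-27 would need L-49 and R-51 (Rx 1), but L-49 never forms.
L-49 would need M-35 and S-27 (Rx 4), but S-27 never forms.
M-35: reached.
Reached: D-64 and M-35 — 2 of the 4.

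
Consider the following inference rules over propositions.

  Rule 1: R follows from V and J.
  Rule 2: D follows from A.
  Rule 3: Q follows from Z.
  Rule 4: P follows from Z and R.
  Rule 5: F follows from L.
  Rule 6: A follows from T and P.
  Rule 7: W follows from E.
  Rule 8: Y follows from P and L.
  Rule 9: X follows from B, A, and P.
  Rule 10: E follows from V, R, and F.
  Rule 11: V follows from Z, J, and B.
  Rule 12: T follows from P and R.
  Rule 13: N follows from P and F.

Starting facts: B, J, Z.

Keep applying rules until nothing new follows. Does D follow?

Yes

From Z, J, and B, Rule 11 gives V.
V and J hold, so R follows (Rule 1).
From Z and R, Rule 4 gives P.
From P and R, Rule 12 gives T.
From T and P, Rule 6 gives A.
From A, Rule 2 gives D.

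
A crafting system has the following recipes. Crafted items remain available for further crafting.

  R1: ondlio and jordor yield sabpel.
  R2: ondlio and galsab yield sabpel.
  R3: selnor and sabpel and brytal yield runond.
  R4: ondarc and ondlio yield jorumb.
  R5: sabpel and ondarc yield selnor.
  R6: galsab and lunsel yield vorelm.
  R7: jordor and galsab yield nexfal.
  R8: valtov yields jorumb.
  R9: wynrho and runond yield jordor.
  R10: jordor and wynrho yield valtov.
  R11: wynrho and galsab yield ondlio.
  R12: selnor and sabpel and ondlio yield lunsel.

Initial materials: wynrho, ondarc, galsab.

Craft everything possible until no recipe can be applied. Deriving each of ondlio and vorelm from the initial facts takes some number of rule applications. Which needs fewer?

ondlio

ondlio: wynrho and galsab → ondlio (R11). [1 rule application]
vorelm: wynrho and galsab → ondlio (R11). Using R2, ondlio and galsab make sabpel. sabpel and ondarc → selnor (R5). Using R12, selnor, sabpel, and ondlio make lunsel. galsab and lunsel → vorelm (R6). [5 rule applications]
ondlio needs fewer.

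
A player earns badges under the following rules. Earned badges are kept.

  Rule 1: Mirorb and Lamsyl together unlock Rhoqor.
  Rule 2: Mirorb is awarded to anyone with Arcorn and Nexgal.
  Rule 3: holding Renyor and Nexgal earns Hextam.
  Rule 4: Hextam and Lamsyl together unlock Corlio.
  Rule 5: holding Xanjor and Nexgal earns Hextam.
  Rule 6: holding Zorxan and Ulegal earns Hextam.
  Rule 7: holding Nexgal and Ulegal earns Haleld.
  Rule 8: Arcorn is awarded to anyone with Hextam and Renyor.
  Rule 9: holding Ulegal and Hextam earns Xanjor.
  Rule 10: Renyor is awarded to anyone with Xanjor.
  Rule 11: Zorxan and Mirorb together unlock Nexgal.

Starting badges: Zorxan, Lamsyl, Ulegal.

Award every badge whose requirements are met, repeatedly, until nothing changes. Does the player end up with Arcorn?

Yes

With Zorxan and Ulegal, Hextam is earned (Rule 6).
With Ulegal and Hextam, Xanjor is earned (Rule 9).
With Xanjor, Renyor is earned (Rule 10).
With Hextam and Renyor, Arcorn is earned (Rule 8).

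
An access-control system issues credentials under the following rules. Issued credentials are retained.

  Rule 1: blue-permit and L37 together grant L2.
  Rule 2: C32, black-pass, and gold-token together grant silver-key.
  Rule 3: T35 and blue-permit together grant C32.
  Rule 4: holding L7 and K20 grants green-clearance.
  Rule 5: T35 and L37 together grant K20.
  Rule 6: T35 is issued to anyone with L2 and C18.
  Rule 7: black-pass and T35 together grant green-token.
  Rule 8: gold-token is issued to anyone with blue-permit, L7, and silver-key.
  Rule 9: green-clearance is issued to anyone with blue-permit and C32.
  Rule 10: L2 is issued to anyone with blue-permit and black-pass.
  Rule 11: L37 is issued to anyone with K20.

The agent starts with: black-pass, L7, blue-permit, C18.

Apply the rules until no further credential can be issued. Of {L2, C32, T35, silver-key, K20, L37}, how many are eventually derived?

3

Holding blue-permit and black-pass grants L2 (Rule 10).
Holding L2 and C18 grants T35 (Rule 6).
Holding T35 and blue-permit grants C32 (Rule 3).
L2: reached.
C32: reached.
T35: reached.
silver-key would need C32, black-pass, and gold-token (Rule 2), but gold-token is never granted.
K20 would need T35 and L37 (Rule 5), but L37 is never granted.
L37 would need K20 (Rule 11), but K20 is never granted.
Reached: L2, C32, and T35 — 3 of the 6.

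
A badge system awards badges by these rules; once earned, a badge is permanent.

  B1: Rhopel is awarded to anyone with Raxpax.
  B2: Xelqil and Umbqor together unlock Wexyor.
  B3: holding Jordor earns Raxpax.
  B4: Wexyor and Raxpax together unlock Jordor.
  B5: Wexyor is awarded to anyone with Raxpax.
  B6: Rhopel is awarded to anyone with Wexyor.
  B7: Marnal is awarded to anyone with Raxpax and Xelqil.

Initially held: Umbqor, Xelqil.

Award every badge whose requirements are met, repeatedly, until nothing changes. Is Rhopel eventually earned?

With Xelqil and Umbqor, Wexyor is earned (B2).
With Wexyor, Rhopel is earned (B6).

Yes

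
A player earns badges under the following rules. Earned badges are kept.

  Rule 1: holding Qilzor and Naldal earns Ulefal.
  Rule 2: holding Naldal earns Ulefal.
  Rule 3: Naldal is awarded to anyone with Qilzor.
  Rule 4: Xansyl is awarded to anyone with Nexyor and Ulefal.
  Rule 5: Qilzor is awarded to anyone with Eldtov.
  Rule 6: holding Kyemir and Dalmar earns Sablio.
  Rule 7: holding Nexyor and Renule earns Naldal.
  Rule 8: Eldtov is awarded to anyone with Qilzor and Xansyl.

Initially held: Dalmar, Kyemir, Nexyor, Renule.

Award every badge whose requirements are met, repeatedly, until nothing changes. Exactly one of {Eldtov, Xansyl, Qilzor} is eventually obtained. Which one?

With Nexyor and Renule, Naldal is earned (Rule 7).
With Naldal, Ulefal is earned (Rule 2).
With Nexyor and Ulefal, Xansyl is earned (Rule 4).
Eldtov would need Qilzor and Xansyl (Rule 8), but Qilzor is never earned. Qilzor would need Eldtov (Rule 5), but Eldtov is never earned.

Xansyl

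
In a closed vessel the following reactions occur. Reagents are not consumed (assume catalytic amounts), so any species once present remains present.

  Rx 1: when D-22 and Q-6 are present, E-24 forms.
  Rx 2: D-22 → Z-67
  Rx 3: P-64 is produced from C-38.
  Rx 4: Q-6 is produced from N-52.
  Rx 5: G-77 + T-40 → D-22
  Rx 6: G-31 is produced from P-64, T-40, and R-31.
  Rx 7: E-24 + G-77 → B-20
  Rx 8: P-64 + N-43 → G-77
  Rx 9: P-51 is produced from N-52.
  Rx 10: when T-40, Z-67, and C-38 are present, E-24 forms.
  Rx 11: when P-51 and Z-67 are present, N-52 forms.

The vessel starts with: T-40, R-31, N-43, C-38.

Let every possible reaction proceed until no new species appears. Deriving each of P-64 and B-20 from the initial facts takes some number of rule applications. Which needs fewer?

P-64

P-64: C-38 present → P-64 forms (Rx 3). [1 rule application]
B-20: C-38 present → P-64 forms (Rx 3). P-64 and N-43 present → G-77 forms (Rx 8). G-77 and T-40 present → D-22 forms (Rx 5). D-22 present → Z-67 forms (Rx 2). T-40, Z-67, and C-38 present → E-24 forms (Rx 10). E-24 and G-77 present → B-20 forms (Rx 7). [6 rule applications]
P-64 needs fewer.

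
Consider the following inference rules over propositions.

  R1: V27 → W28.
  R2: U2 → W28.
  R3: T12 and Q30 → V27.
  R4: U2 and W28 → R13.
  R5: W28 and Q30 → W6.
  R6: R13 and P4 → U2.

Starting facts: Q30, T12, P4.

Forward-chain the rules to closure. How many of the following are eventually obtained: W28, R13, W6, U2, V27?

From T12 and Q30, R3 gives V27.
V27 holds, so W28 follows (R1).
From W28 and Q30, R5 gives W6.
W28: reached.
R13 would need U2 and W28 (R4), but U2 is never established.
W6: reached.
U2 would need R13 and P4 (R6), but R13 is never established.
V27: reached.
Reached: W28, W6, and V27 — 3 of the 5.

3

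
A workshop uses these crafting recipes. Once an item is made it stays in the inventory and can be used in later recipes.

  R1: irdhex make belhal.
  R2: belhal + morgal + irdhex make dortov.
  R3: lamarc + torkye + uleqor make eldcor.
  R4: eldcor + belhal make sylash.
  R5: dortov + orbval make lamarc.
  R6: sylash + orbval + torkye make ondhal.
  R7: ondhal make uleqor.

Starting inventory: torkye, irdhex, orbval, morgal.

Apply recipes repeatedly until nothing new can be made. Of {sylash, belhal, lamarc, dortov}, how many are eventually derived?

3

irdhex → belhal (R1).
belhal + morgal + irdhex → dortov (R2).
dortov + orbval → lamarc (R5).
sylash would need eldcor and belhal (R4), but eldcor is never obtained.
belhal: reached.
lamarc: reached.
dortov: reached.
Reached: belhal, lamarc, and dortov — 3 of the 4.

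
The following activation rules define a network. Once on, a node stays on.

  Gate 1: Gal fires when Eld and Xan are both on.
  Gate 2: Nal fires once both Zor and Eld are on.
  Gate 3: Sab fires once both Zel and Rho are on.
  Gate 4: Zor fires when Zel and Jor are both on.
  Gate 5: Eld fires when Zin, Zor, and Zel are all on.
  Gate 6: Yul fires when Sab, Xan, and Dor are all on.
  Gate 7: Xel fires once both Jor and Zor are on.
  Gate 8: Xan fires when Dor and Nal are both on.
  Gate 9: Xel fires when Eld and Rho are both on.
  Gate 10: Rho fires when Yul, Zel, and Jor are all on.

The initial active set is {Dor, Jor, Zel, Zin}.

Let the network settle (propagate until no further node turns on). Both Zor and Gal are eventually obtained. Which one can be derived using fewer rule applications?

Zor

Zor: Zel and Jor are on, so Zor fires (Gate 4). [1 rule application]
Gal: Zel and Jor are on, so Zor fires (Gate 4). Gate 5: Zin, Zor, and Zel on → Eld on. Gate 2: Zor and Eld on → Nal on. Dor and Nal are on, so Xan fires (Gate 8). Eld and Xan are on, so Gal fires (Gate 1). [5 rule applications]
Zor needs fewer.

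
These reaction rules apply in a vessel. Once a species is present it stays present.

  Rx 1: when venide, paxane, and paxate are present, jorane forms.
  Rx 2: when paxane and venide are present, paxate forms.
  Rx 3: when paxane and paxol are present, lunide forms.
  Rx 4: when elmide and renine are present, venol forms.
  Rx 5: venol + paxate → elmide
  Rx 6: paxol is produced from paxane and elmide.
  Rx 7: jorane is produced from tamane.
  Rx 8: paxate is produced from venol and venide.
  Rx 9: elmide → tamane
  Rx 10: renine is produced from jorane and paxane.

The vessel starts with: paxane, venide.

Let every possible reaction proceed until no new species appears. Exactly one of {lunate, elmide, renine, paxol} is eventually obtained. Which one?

renine

paxane and venide present → paxate forms (Rx 2).
venide, paxane, and paxate present → jorane forms (Rx 1).
jorane and paxane present → renine forms (Rx 10).
paxol would need paxane and elmide (Rx 6), but elmide never forms. elmide would need venol and paxate (Rx 5), but venol never forms. No rule produces lunate, and it is not given.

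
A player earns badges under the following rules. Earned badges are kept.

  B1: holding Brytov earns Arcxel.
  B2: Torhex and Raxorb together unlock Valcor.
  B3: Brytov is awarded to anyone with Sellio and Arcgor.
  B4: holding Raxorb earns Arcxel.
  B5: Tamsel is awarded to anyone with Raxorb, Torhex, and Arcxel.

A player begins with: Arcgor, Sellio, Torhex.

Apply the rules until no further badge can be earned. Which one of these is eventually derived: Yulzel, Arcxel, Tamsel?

Arcxel

With Sellio and Arcgor, Brytov is earned (B3).
With Brytov, Arcxel is earned (B1).
No rule produces Yulzel, and it is not given. Tamsel would need Raxorb, Torhex, and Arcxel (B5), but Raxorb is never earned.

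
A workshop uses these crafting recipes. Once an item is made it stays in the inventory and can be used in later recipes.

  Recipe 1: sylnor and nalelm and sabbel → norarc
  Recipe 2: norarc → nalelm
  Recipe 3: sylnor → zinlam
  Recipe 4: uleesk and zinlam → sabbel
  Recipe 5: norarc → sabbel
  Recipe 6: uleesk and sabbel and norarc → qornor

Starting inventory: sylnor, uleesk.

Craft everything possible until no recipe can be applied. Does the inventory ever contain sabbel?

Yes

Using Recipe 3, sylnor makes zinlam.
Using Recipe 4, uleesk and zinlam make sabbel.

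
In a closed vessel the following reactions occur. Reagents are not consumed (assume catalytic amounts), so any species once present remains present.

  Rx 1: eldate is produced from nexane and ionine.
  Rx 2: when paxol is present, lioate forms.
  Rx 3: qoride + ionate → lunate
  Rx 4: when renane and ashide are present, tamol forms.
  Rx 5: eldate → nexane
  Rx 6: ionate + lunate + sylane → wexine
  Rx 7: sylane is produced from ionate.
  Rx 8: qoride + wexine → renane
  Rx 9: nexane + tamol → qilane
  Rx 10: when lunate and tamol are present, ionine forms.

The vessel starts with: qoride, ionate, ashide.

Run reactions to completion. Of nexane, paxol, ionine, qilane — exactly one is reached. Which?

ionine

qoride and ionate present → lunate forms (Rx 3).
ionate present → sylane forms (Rx 7).
ionate, lunate, and sylane present → wexine forms (Rx 6).
qoride and wexine present → renane forms (Rx 8).
renane and ashide present → tamol forms (Rx 4).
lunate and tamol present → ionine forms (Rx 10).
qilane would need nexane and tamol (Rx 9), but nexane never forms. nexane would need eldate (Rx 5), but eldate never forms. No rule produces paxol, and it is not given.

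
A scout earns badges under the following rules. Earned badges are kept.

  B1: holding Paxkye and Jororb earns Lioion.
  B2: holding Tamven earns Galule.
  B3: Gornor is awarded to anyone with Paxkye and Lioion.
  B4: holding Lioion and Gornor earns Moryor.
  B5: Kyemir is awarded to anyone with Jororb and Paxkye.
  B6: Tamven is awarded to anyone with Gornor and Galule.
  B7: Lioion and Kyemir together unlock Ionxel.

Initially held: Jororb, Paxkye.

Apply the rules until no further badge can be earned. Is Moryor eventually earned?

Yes

With Paxkye and Jororb, Lioion is earned (B1).
With Paxkye and Lioion, Gornor is earned (B3).
With Lioion and Gornor, Moryor is earned (B4).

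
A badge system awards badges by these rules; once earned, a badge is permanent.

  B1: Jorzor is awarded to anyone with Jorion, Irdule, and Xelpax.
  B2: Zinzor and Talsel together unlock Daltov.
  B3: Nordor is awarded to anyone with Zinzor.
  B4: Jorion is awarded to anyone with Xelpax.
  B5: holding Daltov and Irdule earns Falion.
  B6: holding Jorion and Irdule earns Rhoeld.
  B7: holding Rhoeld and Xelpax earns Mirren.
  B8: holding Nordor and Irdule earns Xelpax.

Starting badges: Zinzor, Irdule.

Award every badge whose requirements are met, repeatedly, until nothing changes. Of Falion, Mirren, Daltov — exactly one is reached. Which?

Mirren

With Zinzor, Nordor is earned (B3).
With Nordor and Irdule, Xelpax is earned (B8).
With Xelpax, Jorion is earned (B4).
With Jorion and Irdule, Rhoeld is earned (B6).
With Rhoeld and Xelpax, Mirren is earned (B7).
Falion would need Daltov and Irdule (B5), but Daltov is never earned. Daltov would need Zinzor and Talsel (B2), but Talsel is never earned.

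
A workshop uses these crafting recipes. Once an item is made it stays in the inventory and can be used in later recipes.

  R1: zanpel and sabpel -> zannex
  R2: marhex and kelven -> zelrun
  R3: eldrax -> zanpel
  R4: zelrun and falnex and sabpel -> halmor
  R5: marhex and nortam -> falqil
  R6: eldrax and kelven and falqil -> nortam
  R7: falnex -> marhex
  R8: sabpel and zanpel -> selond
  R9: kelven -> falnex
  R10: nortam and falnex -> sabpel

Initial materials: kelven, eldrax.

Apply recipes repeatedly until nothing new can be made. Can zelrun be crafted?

Yes

Using R9, kelven makes falnex.
Using R7, falnex makes marhex.
marhex and kelven -> zelrun (R2).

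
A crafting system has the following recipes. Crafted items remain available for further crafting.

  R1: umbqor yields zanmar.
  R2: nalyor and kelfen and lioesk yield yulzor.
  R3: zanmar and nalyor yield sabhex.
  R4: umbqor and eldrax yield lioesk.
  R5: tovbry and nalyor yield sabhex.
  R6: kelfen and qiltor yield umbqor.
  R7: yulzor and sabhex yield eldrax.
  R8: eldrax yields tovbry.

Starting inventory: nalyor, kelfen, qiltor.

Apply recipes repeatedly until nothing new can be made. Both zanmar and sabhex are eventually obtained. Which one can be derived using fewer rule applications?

zanmar: kelfen and qiltor → umbqor (R6). umbqor → zanmar (R1). [2 rule applications]
sabhex: Using R6, kelfen and qiltor make umbqor. umbqor → zanmar (R1). zanmar and nalyor → sabhex (R3). [3 rule applications]
zanmar needs fewer.

zanmar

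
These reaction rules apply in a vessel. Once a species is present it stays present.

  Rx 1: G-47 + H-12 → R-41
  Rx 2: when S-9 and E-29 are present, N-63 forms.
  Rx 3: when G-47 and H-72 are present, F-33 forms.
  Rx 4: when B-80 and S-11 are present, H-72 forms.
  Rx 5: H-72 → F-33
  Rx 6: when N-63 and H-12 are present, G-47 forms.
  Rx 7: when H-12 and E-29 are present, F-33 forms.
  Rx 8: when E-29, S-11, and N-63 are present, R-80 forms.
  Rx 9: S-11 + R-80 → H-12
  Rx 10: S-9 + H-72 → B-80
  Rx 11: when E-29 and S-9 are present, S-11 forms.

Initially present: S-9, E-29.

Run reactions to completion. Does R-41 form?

S-9 and E-29 present → N-63 forms (Rx 2).
E-29 and S-9 present → S-11 forms (Rx 11).
E-29, S-11, and N-63 present → R-80 forms (Rx 8).
S-11 and R-80 present → H-12 forms (Rx 9).
N-63 and H-12 present → G-47 forms (Rx 6).
G-47 and H-12 present → R-41 forms (Rx 1).

Yes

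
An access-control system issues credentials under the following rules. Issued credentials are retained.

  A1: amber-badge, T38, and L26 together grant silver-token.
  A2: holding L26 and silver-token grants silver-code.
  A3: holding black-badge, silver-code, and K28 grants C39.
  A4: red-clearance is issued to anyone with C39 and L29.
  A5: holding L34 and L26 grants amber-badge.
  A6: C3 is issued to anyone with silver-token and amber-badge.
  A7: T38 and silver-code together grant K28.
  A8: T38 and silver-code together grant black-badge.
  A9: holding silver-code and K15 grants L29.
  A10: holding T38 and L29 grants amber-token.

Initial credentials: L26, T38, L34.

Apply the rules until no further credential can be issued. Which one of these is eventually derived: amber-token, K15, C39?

C39

Holding L34 and L26 grants amber-badge (A5).
Holding amber-badge, T38, and L26 grants silver-token (A1).
Holding L26 and silver-token grants silver-code (A2).
Holding T38 and silver-code grants black-badge (A8).
Holding T38 and silver-code grants K28 (A7).
Holding black-badge, silver-code, and K28 grants C39 (A3).
amber-token would need T38 and L29 (A10), but L29 is never granted. No rule produces K15, and it is not given.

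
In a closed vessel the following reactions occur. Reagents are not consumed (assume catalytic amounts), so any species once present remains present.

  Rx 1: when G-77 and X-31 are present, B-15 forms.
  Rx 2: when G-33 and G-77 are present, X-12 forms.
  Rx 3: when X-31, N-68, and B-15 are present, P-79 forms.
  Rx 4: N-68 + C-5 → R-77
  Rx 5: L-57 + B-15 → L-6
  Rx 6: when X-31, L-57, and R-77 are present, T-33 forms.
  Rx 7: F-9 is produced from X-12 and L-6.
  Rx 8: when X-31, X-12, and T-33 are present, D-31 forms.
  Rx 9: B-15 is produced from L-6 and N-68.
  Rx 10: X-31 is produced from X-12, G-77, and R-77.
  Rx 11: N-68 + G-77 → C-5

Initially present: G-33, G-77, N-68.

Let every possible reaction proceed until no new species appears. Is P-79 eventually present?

G-33 and G-77 present → X-12 forms (Rx 2).
N-68 and G-77 present → C-5 forms (Rx 11).
N-68 and C-5 present → R-77 forms (Rx 4).
X-12, G-77, and R-77 present → X-31 forms (Rx 10).
G-77 and X-31 present → B-15 forms (Rx 1).
X-31, N-68, and B-15 present → P-79 forms (Rx 3).

Yes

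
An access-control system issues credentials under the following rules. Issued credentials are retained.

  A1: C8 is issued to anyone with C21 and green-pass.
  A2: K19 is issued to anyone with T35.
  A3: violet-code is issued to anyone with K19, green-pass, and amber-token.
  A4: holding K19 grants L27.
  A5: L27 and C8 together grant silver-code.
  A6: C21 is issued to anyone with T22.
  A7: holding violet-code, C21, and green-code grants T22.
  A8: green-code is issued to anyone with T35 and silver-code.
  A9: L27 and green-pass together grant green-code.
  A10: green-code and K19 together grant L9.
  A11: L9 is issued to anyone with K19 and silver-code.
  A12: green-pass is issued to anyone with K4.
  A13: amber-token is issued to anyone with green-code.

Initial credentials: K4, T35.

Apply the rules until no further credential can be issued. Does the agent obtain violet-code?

Holding T35 grants K19 (A2).
Holding K4 grants green-pass (A12).
Holding K19 grants L27 (A4).
Holding L27 and green-pass grants green-code (A9).
Holding green-code grants amber-token (A13).
Holding K19, green-pass, and amber-token grants violet-code (A3).

Yes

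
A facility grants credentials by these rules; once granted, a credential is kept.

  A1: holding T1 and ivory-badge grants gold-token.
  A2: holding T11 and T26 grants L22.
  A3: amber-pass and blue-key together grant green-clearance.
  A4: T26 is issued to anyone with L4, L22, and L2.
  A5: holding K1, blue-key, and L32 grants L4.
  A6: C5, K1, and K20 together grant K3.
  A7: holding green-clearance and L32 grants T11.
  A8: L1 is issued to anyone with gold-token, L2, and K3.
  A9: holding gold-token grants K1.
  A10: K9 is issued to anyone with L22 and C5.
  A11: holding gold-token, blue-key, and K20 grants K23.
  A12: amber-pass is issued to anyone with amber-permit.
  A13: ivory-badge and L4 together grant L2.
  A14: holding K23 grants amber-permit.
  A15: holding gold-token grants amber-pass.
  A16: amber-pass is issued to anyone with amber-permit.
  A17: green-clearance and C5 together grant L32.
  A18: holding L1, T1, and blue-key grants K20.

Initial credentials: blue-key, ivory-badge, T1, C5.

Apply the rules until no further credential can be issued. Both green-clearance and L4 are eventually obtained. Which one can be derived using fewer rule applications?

green-clearance

green-clearance: Holding T1 and ivory-badge grants gold-token (A1). Holding gold-token grants amber-pass (A15). Holding amber-pass and blue-key grants green-clearance (A3). [3 rule applications]
L4: Holding T1 and ivory-badge grants gold-token (A1). Holding gold-token grants K1 (A9). Holding gold-token grants amber-pass (A15). Holding amber-pass and blue-key grants green-clearance (A3). Holding green-clearance and C5 grants L32 (A17). Holding K1, blue-key, and L32 grants L4 (A5). [6 rule applications]
green-clearance needs fewer.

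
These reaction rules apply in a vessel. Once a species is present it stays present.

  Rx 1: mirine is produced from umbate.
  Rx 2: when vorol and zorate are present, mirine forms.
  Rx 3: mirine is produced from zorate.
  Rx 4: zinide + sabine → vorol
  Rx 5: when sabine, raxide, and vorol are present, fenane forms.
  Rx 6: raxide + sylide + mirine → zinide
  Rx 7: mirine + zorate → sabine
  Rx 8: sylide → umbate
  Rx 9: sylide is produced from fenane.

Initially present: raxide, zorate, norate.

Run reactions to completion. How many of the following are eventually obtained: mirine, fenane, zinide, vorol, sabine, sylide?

2

zorate present → mirine forms (Rx 3).
mirine and zorate present → sabine forms (Rx 7).
mirine: reached.
fenane would need sabine, raxide, and vorol (Rx 5), but vorol never forms.
zinide would need raxide, sylide, and mirine (Rx 6), but sylide never forms.
vorol would need zinide and sabine (Rx 4), but zinide never forms.
sabine: reached.
sylide would need fenane (Rx 9), but fenane never forms.
Reached: mirine and sabine — 2 of the 6.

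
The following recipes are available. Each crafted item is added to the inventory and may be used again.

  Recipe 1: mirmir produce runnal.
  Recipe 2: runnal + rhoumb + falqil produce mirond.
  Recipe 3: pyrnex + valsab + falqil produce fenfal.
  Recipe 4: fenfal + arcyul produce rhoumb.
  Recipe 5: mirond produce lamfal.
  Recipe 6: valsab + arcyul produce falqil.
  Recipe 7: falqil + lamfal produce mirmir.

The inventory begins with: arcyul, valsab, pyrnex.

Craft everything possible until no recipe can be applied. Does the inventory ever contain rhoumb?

Using Recipe 6, valsab and arcyul make falqil.
pyrnex + valsab + falqil → fenfal (Recipe 3).
Using Recipe 4, fenfal and arcyul make rhoumb.

Yes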